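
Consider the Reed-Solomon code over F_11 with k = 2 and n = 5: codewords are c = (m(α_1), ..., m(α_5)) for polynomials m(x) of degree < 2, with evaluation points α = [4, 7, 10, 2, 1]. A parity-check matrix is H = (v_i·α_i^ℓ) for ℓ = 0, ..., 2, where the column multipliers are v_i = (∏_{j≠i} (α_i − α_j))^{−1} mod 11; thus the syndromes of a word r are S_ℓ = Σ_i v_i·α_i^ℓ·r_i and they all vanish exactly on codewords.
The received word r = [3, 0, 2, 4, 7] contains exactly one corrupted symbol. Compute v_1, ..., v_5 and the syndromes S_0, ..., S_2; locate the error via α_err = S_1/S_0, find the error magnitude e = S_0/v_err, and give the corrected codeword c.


S = (3, 1, 4), error at position 1, error magnitude e = 5, c = [9, 0, 2, 4, 7].

Step 1: column multipliers v_i = (∏_{j≠i}(α_i − α_j))^{−1} mod 11.
  i = 1 (α = 4): (4−7)(4−10)(4−2)(4−1) = (−3)·(−6)·2·3 = 108 ≡ 9, so v_1 = 9^{−1} = 5 (mod 11).
  i = 2 (α = 7): (7−4)(7−10)(7−2)(7−1) = 3·(−3)·5·6 = −270 ≡ 5, so v_2 = 5^{−1} = 9 (mod 11).
  i = 3 (α = 10): (10−4)(10−7)(10−2)(10−1) = 6·3·8·9 = 1296 ≡ 9, so v_3 = 9^{−1} = 5 (mod 11).
  i = 4 (α = 2): (2−4)(2−7)(2−10)(2−1) = (−2)·(−5)·(−8)·1 = −80 ≡ 8, so v_4 = 8^{−1} = 7 (mod 11).
  i = 5 (α = 1): (1−4)(1−7)(1−10)(1−2) = (−3)·(−6)·(−9)·(−1) = 162 ≡ 8, so v_5 = 8^{−1} = 7 (mod 11).
  v = [5, 9, 5, 7, 7].
Step 2: syndromes of r = [3, 0, 2, 4, 7] (all sums mod 11).
  S_0 = Σ v_i r_i = 5·3 + 9·0 + 5·2 + 7·4 + 7·7 = 102 ≡ 3.
  S_1 = Σ v_i α_i r_i = 5·4·3 + 9·7·0 + 5·10·2 + 7·2·4 + 7·1·7 = 265 ≡ 1.
  α_i^2 mod 11 = [5, 5, 1, 4, 1].
  S_2 = Σ v_i α_i^2 r_i = 5·5·3 + 9·5·0 + 5·1·2 + 7·4·4 + 7·1·7 = 246 ≡ 4.
  S = (3, 1, 4) ≠ 0, so r is not a codeword (an error is present).
Step 3: locate the error. For a single error e at position i, S_ℓ = v_i·e·α_i^ℓ, so α_err = S_1/S_0.
  S_0^{−1} = 3^{−1} = 4 (mod 11), so α_err = 1·4 = 4 ≡ 4 = α_1. Error position i = 1.
  Consistency check: S_2/S_1 = 4·1 = 4 ≡ 4 = α_err ✓ (single-error assumption holds).
Step 4: error magnitude e = S_0/v_1 = S_0·∏_{j≠1}(α_1 − α_j) = 3·9 = 27 ≡ 5 (mod 11).
Step 5: correct position 1: c_1 = r_1 − e = 3 − 5 ≡ 9 (mod 11). Hence c = [9, 0, 2, 4, 7].
  Check: interpolating c through the α_i gives m(x) = 10 + 8·x (degree < 2) with m(α_i) = c_i for every i, so c is indeed a codeword.


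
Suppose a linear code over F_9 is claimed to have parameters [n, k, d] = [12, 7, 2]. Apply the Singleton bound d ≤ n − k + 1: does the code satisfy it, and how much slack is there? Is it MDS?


Singleton RHS = n − k + 1 = 6, slack = 4, bound satisfied, not MDS.

Singleton bound: d ≤ n − k + 1.
Here n = 12, k = 7, so n − k + 1 = 6.
Given d = 2, check d ≤ 6: YES.
Slack = (n − k + 1) − d = 4.
The code is NOT MDS (slack = 4 > 0).
Description: the claimed parameters are [12, 7, 2]_9; such a code would be non-MDS.


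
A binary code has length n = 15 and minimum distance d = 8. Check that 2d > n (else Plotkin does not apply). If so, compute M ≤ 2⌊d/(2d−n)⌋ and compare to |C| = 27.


Plotkin bound M ≤ 16; given |C| = 27 > bound (violated).

Check applicability: 2d = 16, n = 15.
2d − n = 1 > 0, so Plotkin applies.
Compute d/(2d−n) = 8/1 ≈ 8.0000.
⌊d/(2d−n)⌋ = 8.
Plotkin bound: M ≤ 2·8 = 16.
Given |C| = 27, check: VIOLATED.
This |C| is above the Plotkin bound, so no binary code with n = 15, d = 8 and 27 codewords exists.


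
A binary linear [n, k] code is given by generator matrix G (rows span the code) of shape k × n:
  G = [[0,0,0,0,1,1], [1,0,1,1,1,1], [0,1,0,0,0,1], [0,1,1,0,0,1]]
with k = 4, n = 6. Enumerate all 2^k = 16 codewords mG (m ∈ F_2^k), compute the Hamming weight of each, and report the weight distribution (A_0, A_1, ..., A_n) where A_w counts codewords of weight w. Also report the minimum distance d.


Weight distribution: A_0 = 1, A_1 = 1, A_2 = 4, A_3 = 4, A_4 = 3, A_5 = 3. Minimum distance d = 1.

Enumerate all 2^4 = 16 messages m ∈ F_2^4.
For each, compute codeword c = mG in F_2^6, then tally its weight.
  m = 0000 → c = 000000, weight = 0.
  m = 1000 → c = 000011, weight = 2.
  m = 0100 → c = 101111, weight = 5.
  m = 1100 → c = 101100, weight = 3.
  m = 0010 → c = 010001, weight = 2.
  m = 1010 → c = 010010, weight = 2.
  m = 0110 → c = 111110, weight = 5.
  m = 1110 → c = 111101, weight = 5.
  m = 0001 → c = 011001, weight = 3.
  m = 1001 → c = 011010, weight = 3.
  m = 0101 → c = 110110, weight = 4.
  m = 1101 → c = 110101, weight = 4.
  m = 0011 → c = 001000, weight = 1.
  m = 1011 → c = 001011, weight = 3.
  m = 0111 → c = 100111, weight = 4.
  m = 1111 → c = 100100, weight = 2.
Tally weights:
  weight 0: 1 codewords.
  weight 1: 1 codewords.
  weight 2: 4 codewords.
  weight 3: 4 codewords.
  weight 4: 3 codewords.
  weight 5: 3 codewords.
Minimum distance d = smallest w > 0 with A_w > 0 = 1.
Sanity: Σ A_w = 16 = 2^4 = 16 ✓.


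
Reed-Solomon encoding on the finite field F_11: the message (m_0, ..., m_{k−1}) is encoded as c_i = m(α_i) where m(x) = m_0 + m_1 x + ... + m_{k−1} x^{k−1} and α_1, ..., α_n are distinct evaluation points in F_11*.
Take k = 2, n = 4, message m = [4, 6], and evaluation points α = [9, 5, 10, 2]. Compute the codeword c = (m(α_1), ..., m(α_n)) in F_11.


c = [3, 1, 9, 5]

Message polynomial: m(x) = 4 + 6·x (mod 11).
For each evaluation point α_i, compute m(α_i) mod 11:
  α_1 = 9: Horner steps 6 → 3, so m(9) = 3.
  α_2 = 5: Horner steps 6 → 1, so m(5) = 1.
  α_3 = 10: Horner steps 6 → 9, so m(10) = 9.
  α_4 = 2: Horner steps 6 → 5, so m(2) = 5.
Codeword c = [3, 1, 9, 5] ∈ F_11^4.


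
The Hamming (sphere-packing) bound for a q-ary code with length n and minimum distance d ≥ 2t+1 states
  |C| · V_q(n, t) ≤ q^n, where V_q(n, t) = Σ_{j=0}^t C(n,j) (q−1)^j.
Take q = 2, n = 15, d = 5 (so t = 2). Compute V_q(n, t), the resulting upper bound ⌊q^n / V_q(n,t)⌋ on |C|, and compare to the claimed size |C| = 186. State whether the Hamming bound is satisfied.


V_q(n, t) = 121, q^n = 32768, Hamming bound = 270, |C| = 186 ≤ bound (satisfied).

Step 1: Compute V_q(n, t) = Σ_{j=0}^2 C(n, j) (q−1)^j.
  j = 0: C(15,0)·(1)^0 = 1·1 = 1.
  j = 1: C(15,1)·(1)^1 = 15·1 = 15.
  j = 2: C(15,2)·(1)^2 = 105·1 = 105.
  V_q(n, t) = 1 + 15 + 105 = 121.
Step 2: q^n = 2^15 = 32768.
Step 3: Hamming bound ⌊q^n / V_q(n,t)⌋ = ⌊32768/121⌋ = 270.
Step 4: Compare |C| = 186 to 270: satisfied.
The claimed |C| lies below the Hamming bound.


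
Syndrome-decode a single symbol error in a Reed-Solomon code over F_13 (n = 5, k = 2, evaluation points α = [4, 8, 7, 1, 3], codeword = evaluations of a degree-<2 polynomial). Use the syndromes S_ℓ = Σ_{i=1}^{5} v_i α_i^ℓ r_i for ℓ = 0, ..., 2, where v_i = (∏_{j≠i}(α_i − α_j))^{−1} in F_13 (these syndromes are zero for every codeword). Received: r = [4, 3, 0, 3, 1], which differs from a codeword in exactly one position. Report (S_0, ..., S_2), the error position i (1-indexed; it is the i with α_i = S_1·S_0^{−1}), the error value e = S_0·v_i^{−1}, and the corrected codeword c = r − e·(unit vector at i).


S = (12, 12, 12), error at position 4, error magnitude e = 8, c = [4, 3, 0, 8, 1].

Step 1: column multipliers v_i = (∏_{j≠i}(α_i − α_j))^{−1} mod 13.
  i = 1 (α = 4): (4−8)(4−7)(4−1)(4−3) = (−4)·(−3)·3·1 = 36 ≡ 10, so v_1 = 10^{−1} = 4 (mod 13).
  i = 2 (α = 8): (8−4)(8−7)(8−1)(8−3) = 4·1·7·5 = 140 ≡ 10, so v_2 = 10^{−1} = 4 (mod 13).
  i = 3 (α = 7): (7−4)(7−8)(7−1)(7−3) = 3·(−1)·6·4 = −72 ≡ 6, so v_3 = 6^{−1} = 11 (mod 13).
  i = 4 (α = 1): (1−4)(1−8)(1−7)(1−3) = (−3)·(−7)·(−6)·(−2) = 252 ≡ 5, so v_4 = 5^{−1} = 8 (mod 13).
  i = 5 (α = 3): (3−4)(3−8)(3−7)(3−1) = (−1)·(−5)·(−4)·2 = −40 ≡ 12, so v_5 = 12^{−1} = 12 (mod 13).
  v = [4, 4, 11, 8, 12].
Step 2: syndromes of r = [4, 3, 0, 3, 1] (all sums mod 13).
  S_0 = Σ v_i r_i = 4·4 + 4·3 + 11·0 + 8·3 + 12·1 = 64 ≡ 12.
  S_1 = Σ v_i α_i r_i = 4·4·4 + 4·8·3 + 11·7·0 + 8·1·3 + 12·3·1 = 220 ≡ 12.
  α_i^2 mod 13 = [3, 12, 10, 1, 9].
  S_2 = Σ v_i α_i^2 r_i = 4·3·4 + 4·12·3 + 11·10·0 + 8·1·3 + 12·9·1 = 324 ≡ 12.
  S = (12, 12, 12) ≠ 0, so r is not a codeword (an error is present).
Step 3: locate the error. For a single error e at position i, S_ℓ = v_i·e·α_i^ℓ, so α_err = S_1/S_0.
  S_0^{−1} = 12^{−1} = 12 (mod 13), so α_err = 12·12 = 144 ≡ 1 = α_4. Error position i = 4.
  Consistency check: S_2/S_1 = 12·12 = 144 ≡ 1 = α_err ✓ (single-error assumption holds).
Step 4: error magnitude e = S_0/v_4 = S_0·∏_{j≠4}(α_4 − α_j) = 12·5 = 60 ≡ 8 (mod 13).
Step 5: correct position 4: c_4 = r_4 − e = 3 − 8 ≡ 8 (mod 13). Hence c = [4, 3, 0, 8, 1].
  Check: interpolating c through the α_i gives m(x) = 5 + 3·x (degree < 2) with m(α_i) = c_i for every i, so c is indeed a codeword.


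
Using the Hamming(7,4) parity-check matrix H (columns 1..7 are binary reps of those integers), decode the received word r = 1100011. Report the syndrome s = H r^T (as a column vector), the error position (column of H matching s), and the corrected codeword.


s = (0, 1, 0)^T, error position = 2, corrected codeword c = 1000011

Compute s = H r^T mod 2 one row at a time:
  s_1 = 0 + 0 + 1 + 1 = 2 ≡ 0 (mod 2).
  s_2 = 1 + 0 + 1 + 1 = 3 ≡ 1 (mod 2).
  s_3 = 1 + 0 + 0 + 1 = 2 ≡ 0 (mod 2).
s = (0, 1, 0)^T — this equals column 2 of H (binary 010), so error is at position 2.
Correct: flip bit 2 of r = 1100011 to get c = 1000011.


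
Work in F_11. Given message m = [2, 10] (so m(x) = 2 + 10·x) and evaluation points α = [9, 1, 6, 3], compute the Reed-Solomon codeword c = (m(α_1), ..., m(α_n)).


c = [4, 1, 7, 10]

Message polynomial: m(x) = 2 + 10·x (mod 11).
For each evaluation point α_i, compute m(α_i) mod 11:
  α_1 = 9: Horner steps 10 → 4, so m(9) = 4.
  α_2 = 1: Horner steps 10 → 1, so m(1) = 1.
  α_3 = 6: Horner steps 10 → 7, so m(6) = 7.
  α_4 = 3: Horner steps 10 → 10, so m(3) = 10.
Codeword c = [4, 1, 7, 10] ∈ F_11^4.


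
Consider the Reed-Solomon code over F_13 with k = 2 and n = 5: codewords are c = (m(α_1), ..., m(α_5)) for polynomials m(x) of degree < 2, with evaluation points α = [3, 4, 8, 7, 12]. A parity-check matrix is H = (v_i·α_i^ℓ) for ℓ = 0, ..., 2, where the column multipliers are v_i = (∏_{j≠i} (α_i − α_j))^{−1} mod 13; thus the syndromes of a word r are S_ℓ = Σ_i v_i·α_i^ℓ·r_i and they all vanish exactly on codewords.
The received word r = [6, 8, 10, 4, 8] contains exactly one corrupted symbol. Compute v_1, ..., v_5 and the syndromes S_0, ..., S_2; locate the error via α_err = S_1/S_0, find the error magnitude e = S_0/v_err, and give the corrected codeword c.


S = (6, 11, 5), error at position 2, error magnitude e = 9, c = [6, 12, 10, 4, 8].

Step 1: column multipliers v_i = (∏_{j≠i}(α_i − α_j))^{−1} mod 13.
  i = 1 (α = 3): (3−4)(3−8)(3−7)(3−12) = (−1)·(−5)·(−4)·(−9) = 180 ≡ 11, so v_1 = 11^{−1} = 6 (mod 13).
  i = 2 (α = 4): (4−3)(4−8)(4−7)(4−12) = 1·(−4)·(−3)·(−8) = −96 ≡ 8, so v_2 = 8^{−1} = 5 (mod 13).
  i = 3 (α = 8): (8−3)(8−4)(8−7)(8−12) = 5·4·1·(−4) = −80 ≡ 11, so v_3 = 11^{−1} = 6 (mod 13).
  i = 4 (α = 7): (7−3)(7−4)(7−8)(7−12) = 4·3·(−1)·(−5) = 60 ≡ 8, so v_4 = 8^{−1} = 5 (mod 13).
  i = 5 (α = 12): (12−3)(12−4)(12−8)(12−7) = 9·8·4·5 = 1440 ≡ 10, so v_5 = 10^{−1} = 4 (mod 13).
  v = [6, 5, 6, 5, 4].
Step 2: syndromes of r = [6, 8, 10, 4, 8] (all sums mod 13).
  S_0 = Σ v_i r_i = 6·6 + 5·8 + 6·10 + 5·4 + 4·8 = 188 ≡ 6.
  S_1 = Σ v_i α_i r_i = 6·3·6 + 5·4·8 + 6·8·10 + 5·7·4 + 4·12·8 = 1272 ≡ 11.
  α_i^2 mod 13 = [9, 3, 12, 10, 1].
  S_2 = Σ v_i α_i^2 r_i = 6·9·6 + 5·3·8 + 6·12·10 + 5·10·4 + 4·1·8 = 1396 ≡ 5.
  S = (6, 11, 5) ≠ 0, so r is not a codeword (an error is present).
Step 3: locate the error. For a single error e at position i, S_ℓ = v_i·e·α_i^ℓ, so α_err = S_1/S_0.
  S_0^{−1} = 6^{−1} = 11 (mod 13), so α_err = 11·11 = 121 ≡ 4 = α_2. Error position i = 2.
  Consistency check: S_2/S_1 = 5·6 = 30 ≡ 4 = α_err ✓ (single-error assumption holds).
Step 4: error magnitude e = S_0/v_2 = S_0·∏_{j≠2}(α_2 − α_j) = 6·8 = 48 ≡ 9 (mod 13).
Step 5: correct position 2: c_2 = r_2 − e = 8 − 9 ≡ 12 (mod 13). Hence c = [6, 12, 10, 4, 8].
  Check: interpolating c through the α_i gives m(x) = 1 + 6·x (degree < 2) with m(α_i) = c_i for every i, so c is indeed a codeword.


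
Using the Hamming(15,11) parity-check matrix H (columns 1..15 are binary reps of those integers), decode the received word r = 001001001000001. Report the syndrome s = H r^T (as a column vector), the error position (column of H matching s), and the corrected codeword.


s = (0, 0, 1, 1)^T, error position = 3, corrected codeword c = 000001001000001

Compute s = H r^T mod 2 one row at a time:
  s_1 = 0 + 1 + 0 + 0 + 0 + 0 + 0 + 1 = 2 ≡ 0 (mod 2).
  s_2 = 0 + 0 + 1 + 0 + 0 + 0 + 0 + 1 = 2 ≡ 0 (mod 2).
  s_3 = 0 + 1 + 1 + 0 + 0 + 0 + 0 + 1 = 3 ≡ 1 (mod 2).
  s_4 = 0 + 1 + 0 + 0 + 1 + 0 + 0 + 1 = 3 ≡ 1 (mod 2).
s = (0, 0, 1, 1)^T — this equals column 3 of H (binary 0011), so error is at position 3.
Correct: flip bit 3 of r = 001001001000001 to get c = 000001001000001.


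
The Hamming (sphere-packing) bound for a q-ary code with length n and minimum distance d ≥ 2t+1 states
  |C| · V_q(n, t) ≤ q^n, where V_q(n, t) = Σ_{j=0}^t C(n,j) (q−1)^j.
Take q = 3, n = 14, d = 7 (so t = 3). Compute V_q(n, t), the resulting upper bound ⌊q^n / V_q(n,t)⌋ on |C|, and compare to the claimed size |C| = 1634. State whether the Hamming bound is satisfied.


V_q(n, t) = 3305, q^n = 4782969, Hamming bound = 1447, |C| = 1634 > bound (violated).

Step 1: Compute V_q(n, t) = Σ_{j=0}^3 C(n, j) (q−1)^j.
  j = 0: C(14,0)·(2)^0 = 1·1 = 1.
  j = 1: C(14,1)·(2)^1 = 14·2 = 28.
  j = 2: C(14,2)·(2)^2 = 91·4 = 364.
  j = 3: C(14,3)·(2)^3 = 364·8 = 2912.
  V_q(n, t) = 1 + 28 + 364 + 2912 = 3305.
Step 2: q^n = 3^14 = 4782969.
Step 3: Hamming bound ⌊q^n / V_q(n,t)⌋ = ⌊4782969/3305⌋ = 1447.
Step 4: Compare |C| = 1634 to 1447: violated.
The claimed |C| lies above the Hamming bound, so no 3-ary code of length 14 with d ≥ 7 can have 1634 codewords.


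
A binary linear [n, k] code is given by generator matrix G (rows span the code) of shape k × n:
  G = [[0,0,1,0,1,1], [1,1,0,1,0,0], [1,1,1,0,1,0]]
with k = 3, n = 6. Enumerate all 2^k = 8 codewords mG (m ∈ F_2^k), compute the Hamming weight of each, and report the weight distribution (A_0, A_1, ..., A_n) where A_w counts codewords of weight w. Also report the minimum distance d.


Weight distribution: A_0 = 1, A_2 = 1, A_3 = 4, A_4 = 1, A_6 = 1. Minimum distance d = 2.

Enumerate all 2^3 = 8 messages m ∈ F_2^3.
For each, compute codeword c = mG in F_2^6, then tally its weight.
  m = 000 → c = 000000, weight = 0.
  m = 100 → c = 001011, weight = 3.
  m = 010 → c = 110100, weight = 3.
  m = 110 → c = 111111, weight = 6.
  m = 001 → c = 111010, weight = 4.
  m = 101 → c = 110001, weight = 3.
  m = 011 → c = 001110, weight = 3.
  m = 111 → c = 000101, weight = 2.
Tally weights:
  weight 0: 1 codewords.
  weight 2: 1 codewords.
  weight 3: 4 codewords.
  weight 4: 1 codewords.
  weight 6: 1 codewords.
Minimum distance d = smallest w > 0 with A_w > 0 = 2.
Sanity: Σ A_w = 8 = 2^3 = 8 ✓.


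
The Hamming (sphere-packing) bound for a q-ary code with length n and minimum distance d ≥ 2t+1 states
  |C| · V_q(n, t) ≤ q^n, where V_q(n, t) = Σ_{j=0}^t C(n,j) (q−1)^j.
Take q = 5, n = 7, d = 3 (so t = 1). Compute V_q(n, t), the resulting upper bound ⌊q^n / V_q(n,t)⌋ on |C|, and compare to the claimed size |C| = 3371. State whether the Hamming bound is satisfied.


V_q(n, t) = 29, q^n = 78125, Hamming bound = 2693, |C| = 3371 > bound (violated).

Step 1: Compute V_q(n, t) = Σ_{j=0}^1 C(n, j) (q−1)^j.
  j = 0: C(7,0)·(4)^0 = 1·1 = 1.
  j = 1: C(7,1)·(4)^1 = 7·4 = 28.
  V_q(n, t) = 1 + 28 = 29.
Step 2: q^n = 5^7 = 78125.
Step 3: Hamming bound ⌊q^n / V_q(n,t)⌋ = ⌊78125/29⌋ = 2693.
Step 4: Compare |C| = 3371 to 2693: violated.
The claimed |C| lies above the Hamming bound, so no 5-ary code of length 7 with d ≥ 3 can have 3371 codewords.


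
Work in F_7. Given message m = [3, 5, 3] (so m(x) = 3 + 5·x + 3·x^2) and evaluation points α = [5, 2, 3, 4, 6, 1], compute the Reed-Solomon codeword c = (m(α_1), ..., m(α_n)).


c = [5, 4, 3, 1, 1, 4]

Message polynomial: m(x) = 3 + 5·x + 3·x^2 (mod 7).
For each evaluation point α_i, compute m(α_i) mod 7:
  α_1 = 5: Horner steps 3 → 6 → 5, so m(5) = 5.
  α_2 = 2: Horner steps 3 → 4 → 4, so m(2) = 4.
  α_3 = 3: Horner steps 3 → 0 → 3, so m(3) = 3.
  α_4 = 4: Horner steps 3 → 3 → 1, so m(4) = 1.
  α_5 = 6: Horner steps 3 → 2 → 1, so m(6) = 1.
  α_6 = 1: Horner steps 3 → 1 → 4, so m(1) = 4.
Codeword c = [5, 4, 3, 1, 1, 4] ∈ F_7^6.


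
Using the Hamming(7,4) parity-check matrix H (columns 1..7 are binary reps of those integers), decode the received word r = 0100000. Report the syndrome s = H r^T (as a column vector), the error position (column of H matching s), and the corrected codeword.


s = (0, 1, 0)^T, error position = 2, corrected codeword c = 0000000

Compute s = H r^T mod 2 one row at a time:
  s_1 = 0 + 0 + 0 + 0 = 0 ≡ 0 (mod 2).
  s_2 = 1 + 0 + 0 + 0 = 1 ≡ 1 (mod 2).
  s_3 = 0 + 0 + 0 + 0 = 0 ≡ 0 (mod 2).
s = (0, 1, 0)^T — this equals column 2 of H (binary 010), so error is at position 2.
Correct: flip bit 2 of r = 0100000 to get c = 0000000.


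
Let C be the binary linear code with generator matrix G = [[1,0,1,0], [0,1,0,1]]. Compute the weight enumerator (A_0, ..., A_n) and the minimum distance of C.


Weight distribution: A_0 = 1, A_2 = 2, A_4 = 1. Minimum distance d = 2.

Enumerate all 2^2 = 4 messages m ∈ F_2^2.
For each, compute codeword c = mG in F_2^4, then tally its weight.
  m = 00 → c = 0000, weight = 0.
  m = 10 → c = 1010, weight = 2.
  m = 01 → c = 0101, weight = 2.
  m = 11 → c = 1111, weight = 4.
Tally weights:
  weight 0: 1 codewords.
  weight 2: 2 codewords.
  weight 4: 1 codewords.
Minimum distance d = smallest w > 0 with A_w > 0 = 2.
Sanity: Σ A_w = 4 = 2^2 = 4 ✓.


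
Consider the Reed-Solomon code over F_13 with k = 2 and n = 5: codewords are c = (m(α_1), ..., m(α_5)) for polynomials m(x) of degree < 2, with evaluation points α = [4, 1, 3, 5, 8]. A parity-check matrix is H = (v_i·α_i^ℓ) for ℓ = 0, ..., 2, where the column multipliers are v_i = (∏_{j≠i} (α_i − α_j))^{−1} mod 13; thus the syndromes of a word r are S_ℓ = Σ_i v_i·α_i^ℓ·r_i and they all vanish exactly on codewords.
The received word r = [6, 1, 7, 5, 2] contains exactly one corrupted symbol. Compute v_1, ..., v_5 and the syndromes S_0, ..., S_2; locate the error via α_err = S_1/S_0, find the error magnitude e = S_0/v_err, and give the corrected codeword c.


S = (8, 8, 8), error at position 2, error magnitude e = 5, c = [6, 9, 7, 5, 2].

Step 1: column multipliers v_i = (∏_{j≠i}(α_i − α_j))^{−1} mod 13.
  i = 1 (α = 4): (4−1)(4−3)(4−5)(4−8) = 3·1·(−1)·(−4) = 12 ≡ 12, so v_1 = 12^{−1} = 12 (mod 13).
  i = 2 (α = 1): (1−4)(1−3)(1−5)(1−8) = (−3)·(−2)·(−4)·(−7) = 168 ≡ 12, so v_2 = 12^{−1} = 12 (mod 13).
  i = 3 (α = 3): (3−4)(3−1)(3−5)(3−8) = (−1)·2·(−2)·(−5) = −20 ≡ 6, so v_3 = 6^{−1} = 11 (mod 13).
  i = 4 (α = 5): (5−4)(5−1)(5−3)(5−8) = 1·4·2·(−3) = −24 ≡ 2, so v_4 = 2^{−1} = 7 (mod 13).
  i = 5 (α = 8): (8−4)(8−1)(8−3)(8−5) = 4·7·5·3 = 420 ≡ 4, so v_5 = 4^{−1} = 10 (mod 13).
  v = [12, 12, 11, 7, 10].
Step 2: syndromes of r = [6, 1, 7, 5, 2] (all sums mod 13).
  S_0 = Σ v_i r_i = 12·6 + 12·1 + 11·7 + 7·5 + 10·2 = 216 ≡ 8.
  S_1 = Σ v_i α_i r_i = 12·4·6 + 12·1·1 + 11·3·7 + 7·5·5 + 10·8·2 = 866 ≡ 8.
  α_i^2 mod 13 = [3, 1, 9, 12, 12].
  S_2 = Σ v_i α_i^2 r_i = 12·3·6 + 12·1·1 + 11·9·7 + 7·12·5 + 10·12·2 = 1581 ≡ 8.
  S = (8, 8, 8) ≠ 0, so r is not a codeword (an error is present).
Step 3: locate the error. For a single error e at position i, S_ℓ = v_i·e·α_i^ℓ, so α_err = S_1/S_0.
  S_0^{−1} = 8^{−1} = 5 (mod 13), so α_err = 8·5 = 40 ≡ 1 = α_2. Error position i = 2.
  Consistency check: S_2/S_1 = 8·5 = 40 ≡ 1 = α_err ✓ (single-error assumption holds).
Step 4: error magnitude e = S_0/v_2 = S_0·∏_{j≠2}(α_2 − α_j) = 8·12 = 96 ≡ 5 (mod 13).
Step 5: correct position 2: c_2 = r_2 − e = 1 − 5 ≡ 9 (mod 13). Hence c = [6, 9, 7, 5, 2].
  Check: interpolating c through the α_i gives m(x) = 10 + 12·x (degree < 2) with m(α_i) = c_i for every i, so c is indeed a codeword.


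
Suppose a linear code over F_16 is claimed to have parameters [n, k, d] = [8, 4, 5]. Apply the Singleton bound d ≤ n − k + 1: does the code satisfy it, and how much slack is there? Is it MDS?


Singleton RHS = n − k + 1 = 5, slack = 0, bound satisfied, MDS.

Singleton bound: d ≤ n − k + 1.
Here n = 8, k = 4, so n − k + 1 = 5.
Given d = 5, check d ≤ 5: YES.
Slack = (n − k + 1) − d = 0.
The code is MDS (slack = 0).
Description: the claimed parameters are [8, 4, 5]_16; such a code would be MDS (meets Singleton bound).


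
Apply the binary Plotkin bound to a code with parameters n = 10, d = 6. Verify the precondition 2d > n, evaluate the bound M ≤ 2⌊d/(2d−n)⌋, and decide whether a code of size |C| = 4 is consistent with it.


Plotkin bound M ≤ 6; given |C| = 4 ≤ bound (satisfied).

Check applicability: 2d = 12, n = 10.
2d − n = 2 > 0, so Plotkin applies.
Compute d/(2d−n) = 6/2 ≈ 3.0000.
⌊d/(2d−n)⌋ = 3.
Plotkin bound: M ≤ 2·3 = 6.
Given |C| = 4, check: satisfied.
This |C| is below the Plotkin bound.


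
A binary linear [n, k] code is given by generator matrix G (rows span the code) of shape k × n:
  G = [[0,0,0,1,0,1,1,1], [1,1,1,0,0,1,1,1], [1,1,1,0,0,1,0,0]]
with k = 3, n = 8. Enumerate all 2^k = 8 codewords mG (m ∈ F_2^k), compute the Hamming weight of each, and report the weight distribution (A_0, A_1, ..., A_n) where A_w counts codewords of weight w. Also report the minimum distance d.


Weight distribution: A_0 = 1, A_2 = 2, A_4 = 3, A_6 = 2. Minimum distance d = 2.

Enumerate all 2^3 = 8 messages m ∈ F_2^3.
For each, compute codeword c = mG in F_2^8, then tally its weight.
  m = 000 → c = 00000000, weight = 0.
  m = 100 → c = 00010111, weight = 4.
  m = 010 → c = 11100111, weight = 6.
  m = 110 → c = 11110000, weight = 4.
  m = 001 → c = 11100100, weight = 4.
  m = 101 → c = 11110011, weight = 6.
  m = 011 → c = 00000011, weight = 2.
  m = 111 → c = 00010100, weight = 2.
Tally weights:
  weight 0: 1 codewords.
  weight 2: 2 codewords.
  weight 4: 3 codewords.
  weight 6: 2 codewords.
Minimum distance d = smallest w > 0 with A_w > 0 = 2.
Sanity: Σ A_w = 8 = 2^3 = 8 ✓.


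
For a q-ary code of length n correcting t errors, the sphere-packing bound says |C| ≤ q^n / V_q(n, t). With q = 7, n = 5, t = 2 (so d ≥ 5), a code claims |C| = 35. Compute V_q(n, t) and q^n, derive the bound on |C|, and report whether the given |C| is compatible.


V_q(n, t) = 391, q^n = 16807, Hamming bound = 42, |C| = 35 ≤ bound (satisfied).

Step 1: Compute V_q(n, t) = Σ_{j=0}^2 C(n, j) (q−1)^j.
  j = 0: C(5,0)·(6)^0 = 1·1 = 1.
  j = 1: C(5,1)·(6)^1 = 5·6 = 30.
  j = 2: C(5,2)·(6)^2 = 10·36 = 360.
  V_q(n, t) = 1 + 30 + 360 = 391.
Step 2: q^n = 7^5 = 16807.
Step 3: Hamming bound ⌊q^n / V_q(n,t)⌋ = ⌊16807/391⌋ = 42.
Step 4: Compare |C| = 35 to 42: satisfied.
The claimed |C| lies below the Hamming bound.


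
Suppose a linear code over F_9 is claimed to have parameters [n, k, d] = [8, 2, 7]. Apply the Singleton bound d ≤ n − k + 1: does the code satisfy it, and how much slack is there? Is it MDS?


Singleton RHS = n − k + 1 = 7, slack = 0, bound satisfied, MDS.

Singleton bound: d ≤ n − k + 1.
Here n = 8, k = 2, so n − k + 1 = 7.
Given d = 7, check d ≤ 7: YES.
Slack = (n − k + 1) − d = 0.
The code is MDS (slack = 0).
Description: the claimed parameters are [8, 2, 7]_9; such a code would be MDS (meets Singleton bound).


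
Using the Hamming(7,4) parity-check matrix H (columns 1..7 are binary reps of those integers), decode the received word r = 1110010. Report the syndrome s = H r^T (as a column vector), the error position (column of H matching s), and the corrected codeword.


s = (1, 1, 0)^T, error position = 6, corrected codeword c = 1110000

Compute s = H r^T mod 2 one row at a time:
  s_1 = 0 + 0 + 1 + 0 = 1 ≡ 1 (mod 2).
  s_2 = 1 + 1 + 1 + 0 = 3 ≡ 1 (mod 2).
  s_3 = 1 + 1 + 0 + 0 = 2 ≡ 0 (mod 2).
s = (1, 1, 0)^T — this equals column 6 of H (binary 110), so error is at position 6.
Correct: flip bit 6 of r = 1110010 to get c = 1110000.


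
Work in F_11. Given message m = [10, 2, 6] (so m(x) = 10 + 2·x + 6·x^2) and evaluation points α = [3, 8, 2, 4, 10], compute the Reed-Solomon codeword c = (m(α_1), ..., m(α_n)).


c = [4, 3, 5, 4, 3]

Message polynomial: m(x) = 10 + 2·x + 6·x^2 (mod 11).
For each evaluation point α_i, compute m(α_i) mod 11:
  α_1 = 3: Horner steps 6 → 9 → 4, so m(3) = 4.
  α_2 = 8: Horner steps 6 → 6 → 3, so m(8) = 3.
  α_3 = 2: Horner steps 6 → 3 → 5, so m(2) = 5.
  α_4 = 4: Horner steps 6 → 4 → 4, so m(4) = 4.
  α_5 = 10: Horner steps 6 → 7 → 3, so m(10) = 3.
Codeword c = [4, 3, 5, 4, 3] ∈ F_11^5.


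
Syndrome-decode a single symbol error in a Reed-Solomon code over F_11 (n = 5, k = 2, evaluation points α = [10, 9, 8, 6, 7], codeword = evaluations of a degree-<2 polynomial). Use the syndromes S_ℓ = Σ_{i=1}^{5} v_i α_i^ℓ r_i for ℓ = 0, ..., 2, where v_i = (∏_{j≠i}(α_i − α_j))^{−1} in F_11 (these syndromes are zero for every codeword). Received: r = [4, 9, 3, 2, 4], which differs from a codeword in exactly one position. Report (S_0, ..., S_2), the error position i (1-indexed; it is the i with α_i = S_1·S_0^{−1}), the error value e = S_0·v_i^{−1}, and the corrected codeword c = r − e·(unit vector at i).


S = (8, 1, 7), error at position 5, error magnitude e = 7, c = [4, 9, 3, 2, 8].

Step 1: column multipliers v_i = (∏_{j≠i}(α_i − α_j))^{−1} mod 11.
  i = 1 (α = 10): (10−9)(10−8)(10−6)(10−7) = 1·2·4·3 = 24 ≡ 2, so v_1 = 2^{−1} = 6 (mod 11).
  i = 2 (α = 9): (9−10)(9−8)(9−6)(9−7) = (−1)·1·3·2 = −6 ≡ 5, so v_2 = 5^{−1} = 9 (mod 11).
  i = 3 (α = 8): (8−10)(8−9)(8−6)(8−7) = (−2)·(−1)·2·1 = 4 ≡ 4, so v_3 = 4^{−1} = 3 (mod 11).
  i = 4 (α = 6): (6−10)(6−9)(6−8)(6−7) = (−4)·(−3)·(−2)·(−1) = 24 ≡ 2, so v_4 = 2^{−1} = 6 (mod 11).
  i = 5 (α = 7): (7−10)(7−9)(7−8)(7−6) = (−3)·(−2)·(−1)·1 = −6 ≡ 5, so v_5 = 5^{−1} = 9 (mod 11).
  v = [6, 9, 3, 6, 9].
Step 2: syndromes of r = [4, 9, 3, 2, 4] (all sums mod 11).
  S_0 = Σ v_i r_i = 6·4 + 9·9 + 3·3 + 6·2 + 9·4 = 162 ≡ 8.
  S_1 = Σ v_i α_i r_i = 6·10·4 + 9·9·9 + 3·8·3 + 6·6·2 + 9·7·4 = 1365 ≡ 1.
  α_i^2 mod 11 = [1, 4, 9, 3, 5].
  S_2 = Σ v_i α_i^2 r_i = 6·1·4 + 9·4·9 + 3·9·3 + 6·3·2 + 9·5·4 = 645 ≡ 7.
  S = (8, 1, 7) ≠ 0, so r is not a codeword (an error is present).
Step 3: locate the error. For a single error e at position i, S_ℓ = v_i·e·α_i^ℓ, so α_err = S_1/S_0.
  S_0^{−1} = 8^{−1} = 7 (mod 11), so α_err = 1·7 = 7 ≡ 7 = α_5. Error position i = 5.
  Consistency check: S_2/S_1 = 7·1 = 7 ≡ 7 = α_err ✓ (single-error assumption holds).
Step 4: error magnitude e = S_0/v_5 = S_0·∏_{j≠5}(α_5 − α_j) = 8·5 = 40 ≡ 7 (mod 11).
Step 5: correct position 5: c_5 = r_5 − e = 4 − 7 ≡ 8 (mod 11). Hence c = [4, 9, 3, 2, 8].
  Check: interpolating c through the α_i gives m(x) = 10 + 6·x (degree < 2) with m(α_i) = c_i for every i, so c is indeed a codeword.


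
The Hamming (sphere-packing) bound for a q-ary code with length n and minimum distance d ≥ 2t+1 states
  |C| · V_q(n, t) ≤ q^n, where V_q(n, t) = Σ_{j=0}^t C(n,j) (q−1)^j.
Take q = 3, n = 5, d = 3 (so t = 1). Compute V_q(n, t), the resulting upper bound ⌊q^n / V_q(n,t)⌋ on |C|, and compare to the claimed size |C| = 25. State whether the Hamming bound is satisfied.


V_q(n, t) = 11, q^n = 243, Hamming bound = 22, |C| = 25 > bound (violated).

Step 1: Compute V_q(n, t) = Σ_{j=0}^1 C(n, j) (q−1)^j.
  j = 0: C(5,0)·(2)^0 = 1·1 = 1.
  j = 1: C(5,1)·(2)^1 = 5·2 = 10.
  V_q(n, t) = 1 + 10 = 11.
Step 2: q^n = 3^5 = 243.
Step 3: Hamming bound ⌊q^n / V_q(n,t)⌋ = ⌊243/11⌋ = 22.
Step 4: Compare |C| = 25 to 22: violated.
The claimed |C| lies above the Hamming bound, so no 3-ary code of length 5 with d ≥ 3 can have 25 codewords.


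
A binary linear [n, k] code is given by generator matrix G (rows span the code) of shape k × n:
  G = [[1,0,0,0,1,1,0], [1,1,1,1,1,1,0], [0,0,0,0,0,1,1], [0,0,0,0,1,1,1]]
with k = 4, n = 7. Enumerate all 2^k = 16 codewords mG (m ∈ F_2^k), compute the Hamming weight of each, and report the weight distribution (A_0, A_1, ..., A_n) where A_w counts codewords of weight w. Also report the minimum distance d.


Weight distribution: A_0 = 1, A_1 = 1, A_2 = 3, A_3 = 4, A_4 = 1, A_5 = 3, A_6 = 3. Minimum distance d = 1.

Enumerate all 2^4 = 16 messages m ∈ F_2^4.
For each, compute codeword c = mG in F_2^7, then tally its weight.
  m = 0000 → c = 0000000, weight = 0.
  m = 1000 → c = 1000110, weight = 3.
  m = 0100 → c = 1111110, weight = 6.
  m = 1100 → c = 0111000, weight = 3.
  m = 0010 → c = 0000011, weight = 2.
  m = 1010 → c = 1000101, weight = 3.
  m = 0110 → c = 1111101, weight = 6.
  m = 1110 → c = 0111011, weight = 5.
  m = 0001 → c = 0000111, weight = 3.
  m = 1001 → c = 1000001, weight = 2.
  m = 0101 → c = 1111001, weight = 5.
  m = 1101 → c = 0111111, weight = 6.
  m = 0011 → c = 0000100, weight = 1.
  m = 1011 → c = 1000010, weight = 2.
  m = 0111 → c = 1111010, weight = 5.
  m = 1111 → c = 0111100, weight = 4.
Tally weights:
  weight 0: 1 codewords.
  weight 1: 1 codewords.
  weight 2: 3 codewords.
  weight 3: 4 codewords.
  weight 4: 1 codewords.
  weight 5: 3 codewords.
  weight 6: 3 codewords.
Minimum distance d = smallest w > 0 with A_w > 0 = 1.
Sanity: Σ A_w = 16 = 2^4 = 16 ✓.


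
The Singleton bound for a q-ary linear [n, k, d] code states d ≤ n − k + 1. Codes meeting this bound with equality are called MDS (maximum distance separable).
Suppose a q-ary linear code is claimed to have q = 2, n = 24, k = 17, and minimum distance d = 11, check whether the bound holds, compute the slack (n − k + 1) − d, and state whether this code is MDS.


Singleton RHS = n − k + 1 = 8, slack = -3, bound violated (no such code; not MDS).

Singleton bound: d ≤ n − k + 1.
Here n = 24, k = 17, so n − k + 1 = 8.
Given d = 11, check d ≤ 8: NO.
Slack = (n − k + 1) − d = -3.
The slack is negative: d = 11 exceeds n − k + 1 = 8 by 3, so the Singleton bound is violated and no linear [24, 17, 11]_2 code can exist. In particular it is not MDS (MDS requires d = n − k + 1 exactly).
Description: the claimed parameters are [24, 17, 11]_2; such a code would be impossible (violates the Singleton bound).


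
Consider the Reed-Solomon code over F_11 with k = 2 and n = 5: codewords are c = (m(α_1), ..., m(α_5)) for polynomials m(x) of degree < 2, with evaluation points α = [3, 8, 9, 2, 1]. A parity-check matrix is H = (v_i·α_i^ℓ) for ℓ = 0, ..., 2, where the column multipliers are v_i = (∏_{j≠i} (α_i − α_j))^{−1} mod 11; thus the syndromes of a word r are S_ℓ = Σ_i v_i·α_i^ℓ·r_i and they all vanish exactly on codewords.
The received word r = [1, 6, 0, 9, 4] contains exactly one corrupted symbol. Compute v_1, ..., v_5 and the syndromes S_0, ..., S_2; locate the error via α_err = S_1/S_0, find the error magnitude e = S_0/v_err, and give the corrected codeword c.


S = (4, 1, 3), error at position 1, error magnitude e = 9, c = [3, 6, 0, 9, 4].

Step 1: column multipliers v_i = (∏_{j≠i}(α_i − α_j))^{−1} mod 11.
  i = 1 (α = 3): (3−8)(3−9)(3−2)(3−1) = (−5)·(−6)·1·2 = 60 ≡ 5, so v_1 = 5^{−1} = 9 (mod 11).
  i = 2 (α = 8): (8−3)(8−9)(8−2)(8−1) = 5·(−1)·6·7 = −210 ≡ 10, so v_2 = 10^{−1} = 10 (mod 11).
  i = 3 (α = 9): (9−3)(9−8)(9−2)(9−1) = 6·1·7·8 = 336 ≡ 6, so v_3 = 6^{−1} = 2 (mod 11).
  i = 4 (α = 2): (2−3)(2−8)(2−9)(2−1) = (−1)·(−6)·(−7)·1 = −42 ≡ 2, so v_4 = 2^{−1} = 6 (mod 11).
  i = 5 (α = 1): (1−3)(1−8)(1−9)(1−2) = (−2)·(−7)·(−8)·(−1) = 112 ≡ 2, so v_5 = 2^{−1} = 6 (mod 11).
  v = [9, 10, 2, 6, 6].
Step 2: syndromes of r = [1, 6, 0, 9, 4] (all sums mod 11).
  S_0 = Σ v_i r_i = 9·1 + 10·6 + 2·0 + 6·9 + 6·4 = 147 ≡ 4.
  S_1 = Σ v_i α_i r_i = 9·3·1 + 10·8·6 + 2·9·0 + 6·2·9 + 6·1·4 = 639 ≡ 1.
  α_i^2 mod 11 = [9, 9, 4, 4, 1].
  S_2 = Σ v_i α_i^2 r_i = 9·9·1 + 10·9·6 + 2·4·0 + 6·4·9 + 6·1·4 = 861 ≡ 3.
  S = (4, 1, 3) ≠ 0, so r is not a codeword (an error is present).
Step 3: locate the error. For a single error e at position i, S_ℓ = v_i·e·α_i^ℓ, so α_err = S_1/S_0.
  S_0^{−1} = 4^{−1} = 3 (mod 11), so α_err = 1·3 = 3 ≡ 3 = α_1. Error position i = 1.
  Consistency check: S_2/S_1 = 3·1 = 3 ≡ 3 = α_err ✓ (single-error assumption holds).
Step 4: error magnitude e = S_0/v_1 = S_0·∏_{j≠1}(α_1 − α_j) = 4·5 = 20 ≡ 9 (mod 11).
Step 5: correct position 1: c_1 = r_1 − e = 1 − 9 ≡ 3 (mod 11). Hence c = [3, 6, 0, 9, 4].
  Check: interpolating c through the α_i gives m(x) = 10 + 5·x (degree < 2) with m(α_i) = c_i for every i, so c is indeed a codeword.


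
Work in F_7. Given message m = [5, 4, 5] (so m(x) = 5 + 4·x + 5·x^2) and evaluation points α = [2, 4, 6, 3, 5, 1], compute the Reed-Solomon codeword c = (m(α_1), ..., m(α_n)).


c = [5, 3, 6, 6, 3, 0]

Message polynomial: m(x) = 5 + 4·x + 5·x^2 (mod 7).
For each evaluation point α_i, compute m(α_i) mod 7:
  α_1 = 2: Horner steps 5 → 0 → 5, so m(2) = 5.
  α_2 = 4: Horner steps 5 → 3 → 3, so m(4) = 3.
  α_3 = 6: Horner steps 5 → 6 → 6, so m(6) = 6.
  α_4 = 3: Horner steps 5 → 5 → 6, so m(3) = 6.
  α_5 = 5: Horner steps 5 → 1 → 3, so m(5) = 3.
  α_6 = 1: Horner steps 5 → 2 → 0, so m(1) = 0.
Codeword c = [5, 3, 6, 6, 3, 0] ∈ F_7^6.


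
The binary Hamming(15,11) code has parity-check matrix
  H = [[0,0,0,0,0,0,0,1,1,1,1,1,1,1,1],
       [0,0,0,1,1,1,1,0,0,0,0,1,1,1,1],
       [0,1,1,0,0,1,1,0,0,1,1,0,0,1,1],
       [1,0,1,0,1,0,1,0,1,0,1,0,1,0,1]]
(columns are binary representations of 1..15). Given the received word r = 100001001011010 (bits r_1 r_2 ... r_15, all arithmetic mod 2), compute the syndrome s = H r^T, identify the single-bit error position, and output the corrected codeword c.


s = (0, 1, 1, 1)^T, error position = 7, corrected codeword c = 100001101011010

Compute s = H r^T mod 2 one row at a time:
  s_1 = 0 + 1 + 0 + 1 + 1 + 0 + 1 + 0 = 4 ≡ 0 (mod 2).
  s_2 = 0 + 0 + 1 + 0 + 1 + 0 + 1 + 0 = 3 ≡ 1 (mod 2).
  s_3 = 0 + 0 + 1 + 0 + 0 + 1 + 1 + 0 = 3 ≡ 1 (mod 2).
  s_4 = 1 + 0 + 0 + 0 + 1 + 1 + 0 + 0 = 3 ≡ 1 (mod 2).
s = (0, 1, 1, 1)^T — this equals column 7 of H (binary 0111), so error is at position 7.
Correct: flip bit 7 of r = 100001001011010 to get c = 100001101011010.


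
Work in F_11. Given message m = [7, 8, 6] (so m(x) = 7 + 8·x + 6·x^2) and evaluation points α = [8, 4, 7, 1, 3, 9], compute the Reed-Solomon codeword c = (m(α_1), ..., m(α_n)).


c = [4, 3, 5, 10, 8, 4]

Message polynomial: m(x) = 7 + 8·x + 6·x^2 (mod 11).
For each evaluation point α_i, compute m(α_i) mod 11:
  α_1 = 8: Horner steps 6 → 1 → 4, so m(8) = 4.
  α_2 = 4: Horner steps 6 → 10 → 3, so m(4) = 3.
  α_3 = 7: Horner steps 6 → 6 → 5, so m(7) = 5.
  α_4 = 1: Horner steps 6 → 3 → 10, so m(1) = 10.
  α_5 = 3: Horner steps 6 → 4 → 8, so m(3) = 8.
  α_6 = 9: Horner steps 6 → 7 → 4, so m(9) = 4.
Codeword c = [4, 3, 5, 10, 8, 4] ∈ F_11^6.


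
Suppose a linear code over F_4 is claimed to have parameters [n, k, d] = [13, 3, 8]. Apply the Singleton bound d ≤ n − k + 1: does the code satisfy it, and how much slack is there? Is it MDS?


Singleton RHS = n − k + 1 = 11, slack = 3, bound satisfied, not MDS.

Singleton bound: d ≤ n − k + 1.
Here n = 13, k = 3, so n − k + 1 = 11.
Given d = 8, check d ≤ 11: YES.
Slack = (n − k + 1) − d = 3.
The code is NOT MDS (slack = 3 > 0).
Description: the claimed parameters are [13, 3, 8]_4; such a code would be non-MDS.


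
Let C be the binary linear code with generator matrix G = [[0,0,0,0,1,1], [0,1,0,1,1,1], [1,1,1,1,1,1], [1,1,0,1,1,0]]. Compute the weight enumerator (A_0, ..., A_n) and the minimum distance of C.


Weight distribution: A_0 = 1, A_2 = 7, A_4 = 7, A_6 = 1. Minimum distance d = 2.

Enumerate all 2^4 = 16 messages m ∈ F_2^4.
For each, compute codeword c = mG in F_2^6, then tally its weight.
  m = 0000 → c = 000000, weight = 0.
  m = 1000 → c = 000011, weight = 2.
  m = 0100 → c = 010111, weight = 4.
  m = 1100 → c = 010100, weight = 2.
  m = 0010 → c = 111111, weight = 6.
  m = 1010 → c = 111100, weight = 4.
  m = 0110 → c = 101000, weight = 2.
  m = 1110 → c = 101011, weight = 4.
  m = 0001 → c = 110110, weight = 4.
  m = 1001 → c = 110101, weight = 4.
  m = 0101 → c = 100001, weight = 2.
  m = 1101 → c = 100010, weight = 2.
  m = 0011 → c = 001001, weight = 2.
  m = 1011 → c = 001010, weight = 2.
  m = 0111 → c = 011110, weight = 4.
  m = 1111 → c = 011101, weight = 4.
Tally weights:
  weight 0: 1 codewords.
  weight 2: 7 codewords.
  weight 4: 7 codewords.
  weight 6: 1 codewords.
Minimum distance d = smallest w > 0 with A_w > 0 = 2.
Sanity: Σ A_w = 16 = 2^4 = 16 ✓.


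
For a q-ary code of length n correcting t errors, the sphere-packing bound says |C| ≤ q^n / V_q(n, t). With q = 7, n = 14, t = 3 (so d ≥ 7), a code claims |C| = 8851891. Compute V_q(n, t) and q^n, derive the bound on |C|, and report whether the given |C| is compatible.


V_q(n, t) = 81985, q^n = 678223072849, Hamming bound = 8272526, |C| = 8851891 > bound (violated).

Step 1: Compute V_q(n, t) = Σ_{j=0}^3 C(n, j) (q−1)^j.
  j = 0: C(14,0)·(6)^0 = 1·1 = 1.
  j = 1: C(14,1)·(6)^1 = 14·6 = 84.
  j = 2: C(14,2)·(6)^2 = 91·36 = 3276.
  j = 3: C(14,3)·(6)^3 = 364·216 = 78624.
  V_q(n, t) = 1 + 84 + 3276 + 78624 = 81985.
Step 2: q^n = 7^14 = 678223072849.
Step 3: Hamming bound ⌊q^n / V_q(n,t)⌋ = ⌊678223072849/81985⌋ = 8272526.
Step 4: Compare |C| = 8851891 to 8272526: violated.
The claimed |C| lies above the Hamming bound, so no 7-ary code of length 14 with d ≥ 7 can have 8851891 codewords.


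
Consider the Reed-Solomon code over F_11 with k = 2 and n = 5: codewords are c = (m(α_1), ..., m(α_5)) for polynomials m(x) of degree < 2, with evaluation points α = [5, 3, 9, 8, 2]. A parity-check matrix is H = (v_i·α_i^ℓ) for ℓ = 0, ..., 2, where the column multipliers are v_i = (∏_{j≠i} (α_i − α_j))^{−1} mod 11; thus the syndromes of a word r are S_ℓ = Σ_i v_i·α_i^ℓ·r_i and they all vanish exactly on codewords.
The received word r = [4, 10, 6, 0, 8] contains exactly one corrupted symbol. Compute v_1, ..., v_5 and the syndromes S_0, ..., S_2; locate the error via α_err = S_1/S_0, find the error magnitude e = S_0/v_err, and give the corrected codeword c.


S = (3, 9, 5), error at position 2, error magnitude e = 7, c = [4, 3, 6, 0, 8].

Step 1: column multipliers v_i = (∏_{j≠i}(α_i − α_j))^{−1} mod 11.
  i = 1 (α = 5): (5−3)(5−9)(5−8)(5−2) = 2·(−4)·(−3)·3 = 72 ≡ 6, so v_1 = 6^{−1} = 2 (mod 11).
  i = 2 (α = 3): (3−5)(3−9)(3−8)(3−2) = (−2)·(−6)·(−5)·1 = −60 ≡ 6, so v_2 = 6^{−1} = 2 (mod 11).
  i = 3 (α = 9): (9−5)(9−3)(9−8)(9−2) = 4·6·1·7 = 168 ≡ 3, so v_3 = 3^{−1} = 4 (mod 11).
  i = 4 (α = 8): (8−5)(8−3)(8−9)(8−2) = 3·5·(−1)·6 = −90 ≡ 9, so v_4 = 9^{−1} = 5 (mod 11).
  i = 5 (α = 2): (2−5)(2−3)(2−9)(2−8) = (−3)·(−1)·(−7)·(−6) = 126 ≡ 5, so v_5 = 5^{−1} = 9 (mod 11).
  v = [2, 2, 4, 5, 9].
Step 2: syndromes of r = [4, 10, 6, 0, 8] (all sums mod 11).
  S_0 = Σ v_i r_i = 2·4 + 2·10 + 4·6 + 5·0 + 9·8 = 124 ≡ 3.
  S_1 = Σ v_i α_i r_i = 2·5·4 + 2·3·10 + 4·9·6 + 5·8·0 + 9·2·8 = 460 ≡ 9.
  α_i^2 mod 11 = [3, 9, 4, 9, 4].
  S_2 = Σ v_i α_i^2 r_i = 2·3·4 + 2·9·10 + 4·4·6 + 5·9·0 + 9·4·8 = 588 ≡ 5.
  S = (3, 9, 5) ≠ 0, so r is not a codeword (an error is present).
Step 3: locate the error. For a single error e at position i, S_ℓ = v_i·e·α_i^ℓ, so α_err = S_1/S_0.
  S_0^{−1} = 3^{−1} = 4 (mod 11), so α_err = 9·4 = 36 ≡ 3 = α_2. Error position i = 2.
  Consistency check: S_2/S_1 = 5·5 = 25 ≡ 3 = α_err ✓ (single-error assumption holds).
Step 4: error magnitude e = S_0/v_2 = S_0·∏_{j≠2}(α_2 − α_j) = 3·6 = 18 ≡ 7 (mod 11).
Step 5: correct position 2: c_2 = r_2 − e = 10 − 7 ≡ 3 (mod 11). Hence c = [4, 3, 6, 0, 8].
  Check: interpolating c through the α_i gives m(x) = 7 + 6·x (degree < 2) with m(α_i) = c_i for every i, so c is indeed a codeword.
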